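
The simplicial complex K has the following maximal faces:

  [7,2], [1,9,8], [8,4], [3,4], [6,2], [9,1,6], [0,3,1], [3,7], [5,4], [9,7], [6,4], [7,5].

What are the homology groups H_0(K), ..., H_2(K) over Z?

K has 10 vertices, 17 edges, 3 triangles.
rank ∂_0 = 0, rank ∂_1 = 9 ⇒ b_0 = 10 − 0 − 9 = 1; all invariant factors of ∂_1 are 1 so no torsion. So H_0 ≅ Z.
rank ∂_1 = 9, rank ∂_2 = 3 ⇒ b_1 = 17 − 9 − 3 = 5; all invariant factors of ∂_2 are 1 so no torsion. So H_1 ≅ Z^5.
rank ∂_2 = 3, rank ∂_3 = 0 ⇒ b_2 = 3 − 3 − 0 = 0. So H_2 ≅ 0.

H_0 ≅ Z,  H_1 ≅ Z^5,  H_2 = 0.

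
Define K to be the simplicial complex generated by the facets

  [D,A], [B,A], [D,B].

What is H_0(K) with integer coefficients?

Order the vertices as A < B < D. Listing each simplex with vertices in this order, K has dimension 1 with simplices:

  0-simplices (3): A, B, D
  1-simplices (3): AB, AD, BD

Hence C_0 ≅ Z^3, C_1 ≅ Z^3.

∂_1: C_1 → C_0 sends each edge [p,q] (with p < q) to q − p. For instance
  ∂AD = D − A.
The resulting 3×3 matrix has rank 2, and its Smith normal form has invariant factors (1,1).

Computing H_k = (kernel of ∂_k) / (image of ∂_{k+1}):

  H_0: rank C_0 − rank ∂_1 = 3 − 2 = 1, and the invariant factors of ∂_1 are all 1, so H_0 = Z.

(K is a triangulation of the circle S^1.)

H_0 = Z.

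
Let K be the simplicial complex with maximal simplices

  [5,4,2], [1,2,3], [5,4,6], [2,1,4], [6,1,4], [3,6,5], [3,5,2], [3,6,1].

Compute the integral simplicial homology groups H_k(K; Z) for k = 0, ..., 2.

K has 6 vertices, 12 edges, 8 triangles.
rank ∂_0 = 0, rank ∂_1 = 5 ⇒ b_0 = 6 − 0 − 5 = 1; all invariant factors of ∂_1 are 1 so no torsion. So H_0 = Z.
rank ∂_1 = 5, rank ∂_2 = 7 ⇒ b_1 = 12 − 5 − 7 = 0; all invariant factors of ∂_2 are 1 so no torsion. So H_1 = 0.
rank ∂_2 = 7, rank ∂_3 = 0 ⇒ b_2 = 8 − 7 − 0 = 1. So H_2 = Z.

H_0 = Z,  H_1 = 0,  H_2 = Z.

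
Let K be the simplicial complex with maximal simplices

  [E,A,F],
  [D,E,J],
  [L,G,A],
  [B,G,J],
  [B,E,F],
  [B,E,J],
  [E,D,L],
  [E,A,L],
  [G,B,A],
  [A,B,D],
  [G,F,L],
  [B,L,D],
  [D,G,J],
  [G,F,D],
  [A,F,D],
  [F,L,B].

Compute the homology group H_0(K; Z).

H_0 = Z.

Fix the vertex order A < B < D < E < F < G < J < L and write every simplex with vertices in increasing order. Then dim K = 2 and the simplices of K are:

  0-simplices (8): A, B, D, E, F, G, J, L
  1-simplices (24): AB, AD, AE, AF, AG, AL, BD, BE, BF, BG, BJ, BL, DE, DF, DG, DJ, DL, EF, EJ, EL, FG, FL, GJ, GL
  2-simplices (16): ABD, ABG, ADF, AEF, AEL, AGL, BDL, BEF, BEJ, BFL, BGJ, DEJ, DEL, DFG, DGJ, FGL

so the chain groups are C_0 ≅ Z^8, C_1 ≅ Z^24, C_2 ≅ Z^16.

The boundary map ∂_1: C_1 → C_0 is given by ∂[p,q] = [q] − [p]. For instance
  ∂BE = E − B.
The 8×24 boundary matrix has rank 7 and Smith normal form diag(1,1,1,1,1,1,1).

Boundary ∂_2: C_2 → C_1 sends each 2-simplex [p,q,r] to [q,r] − [p,r] + [p,q]. For instance
  ∂BEF = EF − BF + BE,
  ∂BEJ = EJ − BJ + BE.
The 24×16 boundary matrix has rank 15 and Smith normal form diag(1,1,1,1,1,1,1,1,1,1,1,1,1,1,1).

Now H_k = ker ∂_k / im ∂_{k+1}, so:

  H_0: rank C_0 − rank ∂_1 = 8 − 7 = 1, and the invariant factors of ∂_1 are all 1, so H_0 = Z.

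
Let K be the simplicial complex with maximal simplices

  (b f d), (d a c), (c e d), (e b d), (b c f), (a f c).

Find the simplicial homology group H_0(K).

Fix the vertex order a < b < c < d < e < f and write every simplex with vertices in increasing order. Then dim K = 2 and the simplices of K are:

  0-simplices (6): a, b, c, d, e, f
  1-simplices (12): ac, ad, af, bc, bd, be, bf, cd, ce, cf, de, df
  2-simplices (6): acd, acf, bcf, bde, bdf, cde

Hence C_0 ≅ Z^6, C_1 ≅ Z^12, C_2 ≅ Z^6.

∂_1: C_1 → C_0 maps an edge to its endpoints' difference, ∂[p,q] = q − p. For instance
  ∂bc = c − b.
This gives a 6×12 integer matrix of rank 5; reducing to Smith normal form yields diagonal entries (1,1,1,1,1).

∂_2: C_2 → C_1 maps a triangle to the signed sum of its edges. For instance
  ∂bcf = cf − bf + bc,
  ∂acf = cf − af + ac.
As a 12×6 matrix over Z this has rank 6, with invariant factors (1,1,1,1,1,1).

Now H_k = ker ∂_k / im ∂_{k+1}, so:

  H_0: rank C_0 − rank ∂_1 = 6 − 5 = 1, and the invariant factors of ∂_1 are all 1, so H_0 ≅ Z.

H_0 ≅ Z.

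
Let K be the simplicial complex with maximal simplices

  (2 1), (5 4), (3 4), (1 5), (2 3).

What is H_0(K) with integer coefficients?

H_0 ≅ Z.

We work with the vertex ordering 1 < 2 < 3 < 4 < 5. The simplices of K, each written with vertices in increasing order, are:

  0-simplices (5): [1], [2], [3], [4], [5]
  1-simplices (5): [1,2], [1,5], [2,3], [3,4], [4,5]

so the chain groups are C_0 ≅ Z^5, C_1 ≅ Z^5.

The boundary map ∂_1: C_1 → C_0 maps an edge to its endpoints' difference, ∂[p,q] = q − p.
The resulting 5×5 matrix has rank 4, and its Smith normal form has invariant factors (1,1,1,1).

Now H_k = ker ∂_k / im ∂_{k+1}, so:

  H_0: rank C_0 − rank ∂_1 = 5 − 4 = 1, and the invariant factors of ∂_1 are all 1, so H_0 = Z.

(K is a triangulation of the circle S^1.)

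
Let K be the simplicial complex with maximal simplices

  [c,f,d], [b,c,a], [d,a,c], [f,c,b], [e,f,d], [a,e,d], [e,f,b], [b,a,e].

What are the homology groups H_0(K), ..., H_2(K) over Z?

H_0 ≅ Z,  H_1 = 0,  H_2 ≅ Z.

Take the total order a < b < c < d < e < f on the vertex set. Then K (dimension 2) consists of the simplices:

  0-simplices (6): a, b, c, d, e, f
  1-simplices (12): ab, ac, ad, ae, bc, be, bf, cd, cf, de, df, ef
  2-simplices (8): abc, abe, acd, ade, bcf, bef, cdf, def

giving chain groups C_0 ≅ Z^6, C_1 ≅ Z^12, C_2 ≅ Z^8.

∂_1: C_1 → C_0 sends each edge [p,q] (with p < q) to q − p.
This gives a 6×12 integer matrix of rank 5; reducing to Smith normal form yields diagonal entries (1,1,1,1,1).

The boundary map ∂_2: C_2 → C_1 acts by ∂[p,q,r] = [q,r] − [p,r] + [p,q]. For instance
  ∂abe = be − ae + ab,
  ∂bcf = cf − bf + bc.
As a 12×8 matrix over Z this has rank 7, with invariant factors (1,1,1,1,1,1,1).

From H_k ≅ ker(∂_k) / im(∂_{k+1}) we obtain:

  H_0: rank C_0 − rank ∂_1 = 6 − 5 = 1, and the invariant factors of ∂_1 are all 1, so H_0 ≅ Z.
  H_1: rank ker ∂_1 − rank ∂_2 = (12 − 5) − 7 = 0, and the invariant factors of ∂_2 are all 1, so H_1 ≅ 0.
  H_2: rank ker ∂_2 − rank ∂_3 = (8 − 7) − 0 = 1, and there is no ∂_3, so H_2 ≅ Z.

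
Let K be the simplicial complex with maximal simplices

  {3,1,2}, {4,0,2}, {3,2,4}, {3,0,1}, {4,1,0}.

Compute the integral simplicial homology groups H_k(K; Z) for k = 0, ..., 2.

Take the total order 0 < 1 < 2 < 3 < 4 on the vertex set. Then K (dimension 2) consists of the simplices:

  0-simplices (5): [0], [1], [2], [3], [4]
  1-simplices (10): [0,1], [0,2], [0,3], [0,4], [1,2], [1,3], [1,4], [2,3], [2,4], [3,4]
  2-simplices (5): [0,1,3], [0,1,4], [0,2,4], [1,2,3], [2,3,4]

Hence C_0 ≅ Z^5, C_1 ≅ Z^10, C_2 ≅ Z^5.

The boundary map ∂_1: C_1 → C_0 is given by ∂[p,q] = [q] − [p].
The 5×10 boundary matrix has rank 4 and Smith normal form diag(1,1,1,1).

∂_2: C_2 → C_1 maps a triangle to the signed sum of its edges. For instance
  ∂[2,3,4] = [3,4] − [2,4] + [2,3],
  ∂[1,2,3] = [2,3] − [1,3] + [1,2].
The resulting 10×5 matrix has rank 5, and its Smith normal form has invariant factors (1,1,1,1,1).

Reading off H_k = ker ∂_k / im ∂_{k+1}:

  H_0: rank C_0 − rank ∂_1 = 5 − 4 = 1, and the invariant factors of ∂_1 are all 1, so H_0 ≅ Z.
  H_1: rank ker ∂_1 − rank ∂_2 = (10 − 4) − 5 = 1, and the invariant factors of ∂_2 are all 1, so H_1 ≅ Z.
  H_2: rank ker ∂_2 − rank ∂_3 = (5 − 5) − 0 = 0, and there is no ∂_3, so H_2 ≅ 0.

As a check, the Euler characteristic is 5 − 10 + 5 = 0, which agrees with 1 − 1 + 0 = 0.

H_0 = Z,  H_1 = Z,  H_2 = 0.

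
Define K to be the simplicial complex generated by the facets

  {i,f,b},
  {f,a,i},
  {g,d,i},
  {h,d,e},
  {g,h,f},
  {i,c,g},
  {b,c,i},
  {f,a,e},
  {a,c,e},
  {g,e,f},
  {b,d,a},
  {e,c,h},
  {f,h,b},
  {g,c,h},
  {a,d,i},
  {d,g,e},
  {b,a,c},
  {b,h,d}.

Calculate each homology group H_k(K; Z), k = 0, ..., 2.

We work with the vertex ordering a < b < c < d < e < f < g < h < i. The simplices of K, each written with vertices in increasing order, are:

  0-simplices (9): a, b, c, d, e, f, g, h, i
  1-simplices (27): ab, ac, ad, ae, af, ai, bc, bd, bf, bh, bi, ce, cg, ch, ci, de, dg, dh, di, ef, eg, eh, fg, fh, fi, gh, gi
  2-simplices (18): abc, abd, ace, adi, aef, afi, bci, bdh, bfh, bfi, ceh, cgh, cgi, deg, deh, dgi, efg, fgh

giving chain groups C_0 ≅ Z^9, C_1 ≅ Z^27, C_2 ≅ Z^18.

∂_1: C_1 → C_0 maps an edge to its endpoints' difference, ∂[p,q] = q − p.
As a 9×27 matrix over Z this has rank 8, with invariant factors (1,1,1,1,1,1,1,1).

Boundary ∂_2: C_2 → C_1 sends each 2-simplex [p,q,r] to [q,r] − [p,r] + [p,q]. For instance
  ∂abc = bc − ac + ab,
  ∂bci = ci − bi + bc.
As a 27×18 matrix over Z this has rank 18, with invariant factors (1,1,1,1,1,1,1,1,1,1,1,1,1,1,1,1,1,2).

Now H_k = ker ∂_k / im ∂_{k+1}, so:

  H_0: rank C_0 − rank ∂_1 = 9 − 8 = 1, and the invariant factors of ∂_1 are all 1, so H_0 ≅ Z.
  H_1: rank ker ∂_1 − rank ∂_2 = (27 − 8) − 18 = 1, and ∂_2 has invariant factor 2 > 1, so H_1 ≅ Z ⊕ Z/2.
  H_2: rank ker ∂_2 − rank ∂_3 = (18 − 18) − 0 = 0, and there is no ∂_3, so H_2 ≅ 0.

H_0 = Z,  H_1 = Z ⊕ Z/2,  H_2 = 0.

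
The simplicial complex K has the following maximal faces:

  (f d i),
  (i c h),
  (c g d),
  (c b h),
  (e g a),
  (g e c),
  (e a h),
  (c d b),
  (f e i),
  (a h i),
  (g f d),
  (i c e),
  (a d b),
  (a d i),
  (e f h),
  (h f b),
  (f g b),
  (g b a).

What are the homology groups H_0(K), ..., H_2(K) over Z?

Take the total order a < b < c < d < e < f < g < h < i on the vertex set. Then K (dimension 2) consists of the simplices:

  0-simplices (9): a, b, c, d, e, f, g, h, i
  1-simplices (27): ab, ad, ae, ag, ah, ai, bc, bd, bf, bg, bh, cd, ce, cg, ch, ci, df, dg, di, ef, eg, eh, ei, fg, fh, fi, hi
  2-simplices (18): abd, abg, adi, aeg, aeh, ahi, bcd, bch, bfg, bfh, cdg, ceg, cei, chi, dfg, dfi, efh, efi

giving chain groups C_0 ≅ Z^9, C_1 ≅ Z^27, C_2 ≅ Z^18.

∂_1: C_1 → C_0 maps an edge to its endpoints' difference, ∂[p,q] = q − p. For instance
  ∂ag = g − a.
As a 9×27 matrix over Z this has rank 8, with invariant factors (1,1,1,1,1,1,1,1).

Boundary ∂_2: C_2 → C_1 sends each 2-simplex [p,q,r] to [q,r] − [p,r] + [p,q]. For instance
  ∂efh = fh − eh + ef,
  ∂aeg = eg − ag + ae.
The resulting 27×18 matrix has rank 18, and its Smith normal form has invariant factors (1,1,1,1,1,1,1,1,1,1,1,1,1,1,1,1,1,2).

Reading off H_k = ker ∂_k / im ∂_{k+1}:

  H_0: rank C_0 − rank ∂_1 = 9 − 8 = 1, and the invariant factors of ∂_1 are all 1, so H_0 = Z.
  H_1: rank ker ∂_1 − rank ∂_2 = (27 − 8) − 18 = 1, and ∂_2 has invariant factor 2 > 1, so H_1 = Z ⊕ Z/2Z.
  H_2: rank ker ∂_2 − rank ∂_3 = (18 − 18) − 0 = 0, and there is no ∂_3, so H_2 = 0.

H_0 = Z,  H_1 = Z ⊕ Z/2Z,  H_2 = 0.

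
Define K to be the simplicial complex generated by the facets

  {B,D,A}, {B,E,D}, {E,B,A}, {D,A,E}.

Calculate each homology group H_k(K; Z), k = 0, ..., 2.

We work with the vertex ordering A < B < D < E. The simplices of K, each written with vertices in increasing order, are:

  0-simplices (4): A, B, D, E
  1-simplices (6): AB, AD, AE, BD, BE, DE
  2-simplices (4): ABD, ABE, ADE, BDE

so the chain groups are C_0 ≅ Z^4, C_1 ≅ Z^6, C_2 ≅ Z^4.

Boundary ∂_1: C_1 → C_0 maps an edge to its endpoints' difference, ∂[p,q] = q − p.
The resulting 4×6 matrix has rank 3, and its Smith normal form has invariant factors (1,1,1).

The boundary map ∂_2: C_2 → C_1 acts by ∂[p,q,r] = [q,r] − [p,r] + [p,q]. For instance
  ∂ABE = BE − AE + AB,
  ∂BDE = DE − BE + BD.
As a 6×4 matrix over Z this has rank 3, with invariant factors (1,1,1).

Reading off H_k = ker ∂_k / im ∂_{k+1}:

  H_0: rank C_0 − rank ∂_1 = 4 − 3 = 1, and the invariant factors of ∂_1 are all 1, so H_0 ≅ Z.
  H_1: rank ker ∂_1 − rank ∂_2 = (6 − 3) − 3 = 0, and the invariant factors of ∂_2 are all 1, so H_1 ≅ 0.
  H_2: rank ker ∂_2 − rank ∂_3 = (4 − 3) − 0 = 1, and there is no ∂_3, so H_2 ≅ Z.

As a check, the Euler characteristic is 4 − 6 + 4 = 2, which agrees with 1 − 0 + 1 = 2.
(K is a triangulation of the 2-sphere S^2.)

H_0 = Z,  H_1 = 0,  H_2 = Z.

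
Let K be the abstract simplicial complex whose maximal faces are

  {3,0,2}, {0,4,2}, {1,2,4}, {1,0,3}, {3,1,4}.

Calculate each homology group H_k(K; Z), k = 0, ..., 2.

Order the vertices as 0 < 1 < 2 < 3 < 4. Listing each simplex with vertices in this order, K has dimension 2 with simplices:

  0-simplices (5): [0], [1], [2], [3], [4]
  1-simplices (10): [0,1], [0,2], [0,3], [0,4], [1,2], [1,3], [1,4], [2,3], [2,4], [3,4]
  2-simplices (5): [0,1,3], [0,2,3], [0,2,4], [1,2,4], [1,3,4]

so the chain groups are C_0 ≅ Z^5, C_1 ≅ Z^10, C_2 ≅ Z^5.

∂_1: C_1 → C_0 sends each edge [p,q] (with p < q) to q − p.
As a 5×10 matrix over Z this has rank 4, with invariant factors (1,1,1,1).

∂_2: C_2 → C_1 acts by ∂[p,q,r] = [q,r] − [p,r] + [p,q]. For instance
  ∂[0,2,3] = [2,3] − [0,3] + [0,2],
  ∂[0,1,3] = [1,3] − [0,3] + [0,1].
This gives a 10×5 integer matrix of rank 5; reducing to Smith normal form yields diagonal entries (1,1,1,1,1).

Now H_k = ker ∂_k / im ∂_{k+1}, so:

  H_0: rank C_0 − rank ∂_1 = 5 − 4 = 1, and the invariant factors of ∂_1 are all 1, so H_0 ≅ Z.
  H_1: rank ker ∂_1 − rank ∂_2 = (10 − 4) − 5 = 1, and the invariant factors of ∂_2 are all 1, so H_1 ≅ Z.
  H_2: rank ker ∂_2 − rank ∂_3 = (5 − 5) − 0 = 0, and there is no ∂_3, so H_2 ≅ 0.

H_0 = Z,  H_1 = Z,  H_2 = 0.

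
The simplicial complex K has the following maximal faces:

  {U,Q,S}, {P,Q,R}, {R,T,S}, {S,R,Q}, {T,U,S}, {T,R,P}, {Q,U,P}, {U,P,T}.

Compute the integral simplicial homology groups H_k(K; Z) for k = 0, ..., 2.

H_0 = Z,  H_1 = 0,  H_2 = Z.

Fix the vertex order P < Q < R < S < T < U and write every simplex with vertices in increasing order. Then dim K = 2 and the simplices of K are:

  0-simplices (6): P, Q, R, S, T, U
  1-simplices (12): PQ, PR, PT, PU, QR, QS, QU, RS, RT, ST, SU, TU
  2-simplices (8): PQR, PQU, PRT, PTU, QRS, QSU, RST, STU

Hence C_0 ≅ Z^6, C_1 ≅ Z^12, C_2 ≅ Z^8.

∂_1: C_1 → C_0 sends each edge [p,q] (with p < q) to q − p.
As a 6×12 matrix over Z this has rank 5, with invariant factors (1,1,1,1,1).

∂_2: C_2 → C_1 maps a triangle to the signed sum of its edges. For instance
  ∂PRT = RT − PT + PR,
  ∂PQR = QR − PR + PQ.
As a 12×8 matrix over Z this has rank 7, with invariant factors (1,1,1,1,1,1,1).

From H_k ≅ ker(∂_k) / im(∂_{k+1}) we obtain:

  H_0: rank C_0 − rank ∂_1 = 6 − 5 = 1, and the invariant factors of ∂_1 are all 1, so H_0 = Z.
  H_1: rank ker ∂_1 − rank ∂_2 = (12 − 5) − 7 = 0, and the invariant factors of ∂_2 are all 1, so H_1 = 0.
  H_2: rank ker ∂_2 − rank ∂_3 = (8 − 7) − 0 = 1, and there is no ∂_3, so H_2 = Z.

(K is a triangulation of the 2-sphere S^2.)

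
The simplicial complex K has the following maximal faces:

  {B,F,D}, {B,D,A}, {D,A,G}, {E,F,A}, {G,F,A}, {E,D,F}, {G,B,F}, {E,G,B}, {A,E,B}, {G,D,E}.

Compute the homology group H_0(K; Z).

We work with the vertex ordering A < B < D < E < F < G. The simplices of K, each written with vertices in increasing order, are:

  0-simplices (6): A, B, D, E, F, G
  1-simplices (15): AB, AD, AE, AF, AG, BD, BE, BF, BG, DE, DF, DG, EF, EG, FG
  2-simplices (10): ABD, ABE, ADG, AEF, AFG, BDF, BEG, BFG, DEF, DEG

so the chain groups are C_0 ≅ Z^6, C_1 ≅ Z^15, C_2 ≅ Z^10.

Boundary ∂_1: C_1 → C_0 maps an edge to its endpoints' difference, ∂[p,q] = q − p. For instance
  ∂DE = E − D.
This gives a 6×15 integer matrix of rank 5; reducing to Smith normal form yields diagonal entries (1,1,1,1,1).

The boundary map ∂_2: C_2 → C_1 maps a triangle to the signed sum of its edges. For instance
  ∂DEG = EG − DG + DE,
  ∂ADG = DG − AG + AD.
The 15×10 boundary matrix has rank 10 and Smith normal form diag(1,1,1,1,1,1,1,1,1,2).

Computing H_k = (kernel of ∂_k) / (image of ∂_{k+1}):

  H_0: rank C_0 − rank ∂_1 = 6 − 5 = 1, and the invariant factors of ∂_1 are all 1, so H_0 = Z.

(K is a triangulation of the real projective plane RP^2.)

H_0 ≅ Z.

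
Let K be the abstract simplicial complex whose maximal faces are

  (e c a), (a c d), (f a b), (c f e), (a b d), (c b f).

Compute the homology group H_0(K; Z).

Order the vertices as a < b < c < d < e < f. Listing each simplex with vertices in this order, K has dimension 2 with simplices:

  0-simplices (6): a, b, c, d, e, f
  1-simplices (12): ab, ac, ad, ae, af, bc, bd, bf, cd, ce, cf, ef
  2-simplices (6): abd, abf, acd, ace, bcf, cef

Hence C_0 ≅ Z^6, C_1 ≅ Z^12, C_2 ≅ Z^6.

∂_1: C_1 → C_0 maps an edge to its endpoints' difference, ∂[p,q] = q − p.
The 6×12 boundary matrix has rank 5 and Smith normal form diag(1,1,1,1,1).

The boundary map ∂_2: C_2 → C_1 maps a triangle to the signed sum of its edges. For instance
  ∂ace = ce − ae + ac,
  ∂cef = ef − cf + ce.
As a 12×6 matrix over Z this has rank 6, with invariant factors (1,1,1,1,1,1).

From H_k ≅ ker(∂_k) / im(∂_{k+1}) we obtain:

  H_0: rank C_0 − rank ∂_1 = 6 − 5 = 1, and the invariant factors of ∂_1 are all 1, so H_0 = Z.

H_0 = Z.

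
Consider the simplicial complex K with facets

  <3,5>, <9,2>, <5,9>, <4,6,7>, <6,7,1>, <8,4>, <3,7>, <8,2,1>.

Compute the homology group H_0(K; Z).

Order the vertices as 1 < 2 < 3 < 4 < 5 < 6 < 7 < 8 < 9. Listing each simplex with vertices in this order, K has dimension 2 with simplices:

  0-simplices (9): [1], [2], [3], [4], [5], [6], [7], [8], [9]
  1-simplices (13): [1,2], [1,6], [1,7], [1,8], [2,8], [2,9], [3,5], [3,7], [4,6], [4,7], [4,8], [5,9], [6,7]
  2-simplices (3): [1,2,8], [1,6,7], [4,6,7]

Hence C_0 ≅ Z^9, C_1 ≅ Z^13, C_2 ≅ Z^3.

∂_1: C_1 → C_0 is given by ∂[p,q] = [q] − [p].
This gives a 9×13 integer matrix of rank 8; reducing to Smith normal form yields diagonal entries (1,1,1,1,1,1,1,1).

The boundary map ∂_2: C_2 → C_1 sends each 2-simplex [p,q,r] to [q,r] − [p,r] + [p,q]. For instance
  ∂[1,6,7] = [6,7] − [1,7] + [1,6],
  ∂[1,2,8] = [2,8] − [1,8] + [1,2].
As a 13×3 matrix over Z this has rank 3, with invariant factors (1,1,1).

From H_k ≅ ker(∂_k) / im(∂_{k+1}) we obtain:

  H_0: rank C_0 − rank ∂_1 = 9 − 8 = 1, and the invariant factors of ∂_1 are all 1, so H_0 ≅ Z.

H_0 ≅ Z.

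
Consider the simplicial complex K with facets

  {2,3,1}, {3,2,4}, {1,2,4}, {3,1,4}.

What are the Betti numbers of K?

b_0 = 1, b_1 = 0, b_2 = 1.

Take the total order 1 < 2 < 3 < 4 on the vertex set. Then K (dimension 2) consists of the simplices:

  0-simplices (4): [1], [2], [3], [4]
  1-simplices (6): [1,2], [1,3], [1,4], [2,3], [2,4], [3,4]
  2-simplices (4): [1,2,3], [1,2,4], [1,3,4], [2,3,4]

giving chain groups C_0 ≅ Z^4, C_1 ≅ Z^6, C_2 ≅ Z^4.

∂_1: C_1 → C_0 maps an edge to its endpoints' difference, ∂[p,q] = q − p.
This gives a 4×6 integer matrix of rank 3; reducing to Smith normal form yields diagonal entries (1,1,1).

The boundary map ∂_2: C_2 → C_1 acts by ∂[p,q,r] = [q,r] − [p,r] + [p,q]. For instance
  ∂[1,3,4] = [3,4] − [1,4] + [1,3],
  ∂[1,2,4] = [2,4] − [1,4] + [1,2].
The resulting 6×4 matrix has rank 3, and its Smith normal form has invariant factors (1,1,1).

Now H_k = ker ∂_k / im ∂_{k+1}, so:

  H_0: rank C_0 − rank ∂_1 = 4 − 3 = 1, and the invariant factors of ∂_1 are all 1, so H_0 ≅ Z.
  H_1: rank ker ∂_1 − rank ∂_2 = (6 − 3) − 3 = 0, and the invariant factors of ∂_2 are all 1, so H_1 ≅ 0.
  H_2: rank ker ∂_2 − rank ∂_3 = (4 − 3) − 0 = 1, and there is no ∂_3, so H_2 ≅ Z.

Hence the Betti numbers are b_0 = 1, b_1 = 0, b_2 = 1.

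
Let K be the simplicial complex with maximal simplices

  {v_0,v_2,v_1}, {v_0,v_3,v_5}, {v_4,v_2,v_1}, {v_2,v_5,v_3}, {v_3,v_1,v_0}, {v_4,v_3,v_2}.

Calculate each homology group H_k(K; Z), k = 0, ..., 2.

H_0 ≅ Z,  H_1 ≅ Z,  H_2 = 0.

Take the total order v_0 < v_1 < v_2 < v_3 < v_4 < v_5 on the vertex set. Then K (dimension 2) consists of the simplices:

  0-simplices (6): [v_0], [v_1], [v_2], [v_3], [v_4], [v_5]
  1-simplices (12): [v_0,v_1], [v_0,v_2], [v_0,v_3], [v_0,v_5], [v_1,v_2], [v_1,v_3], [v_1,v_4], [v_2,v_3], [v_2,v_4], [v_2,v_5], [v_3,v_4], [v_3,v_5]
  2-simplices (6): [v_0,v_1,v_2], [v_0,v_1,v_3], [v_0,v_3,v_5], [v_1,v_2,v_4], [v_2,v_3,v_4], [v_2,v_3,v_5]

so the chain groups are C_0 ≅ Z^6, C_1 ≅ Z^12, C_2 ≅ Z^6.

∂_1: C_1 → C_0 sends each edge [p,q] (with p < q) to q − p. For instance
  ∂[v_1,v_4] = [v_4] − [v_1].
As a 6×12 matrix over Z this has rank 5, with invariant factors (1,1,1,1,1).

The boundary map ∂_2: C_2 → C_1 acts by ∂[p,q,r] = [q,r] − [p,r] + [p,q]. For instance
  ∂[v_2,v_3,v_5] = [v_3,v_5] − [v_2,v_5] + [v_2,v_3],
  ∂[v_2,v_3,v_4] = [v_3,v_4] − [v_2,v_4] + [v_2,v_3].
The 12×6 boundary matrix has rank 6 and Smith normal form diag(1,1,1,1,1,1).

From H_k ≅ ker(∂_k) / im(∂_{k+1}) we obtain:

  H_0: rank C_0 − rank ∂_1 = 6 − 5 = 1, and the invariant factors of ∂_1 are all 1, so H_0 = Z.
  H_1: rank ker ∂_1 − rank ∂_2 = (12 − 5) − 6 = 1, and the invariant factors of ∂_2 are all 1, so H_1 = Z.
  H_2: rank ker ∂_2 − rank ∂_3 = (6 − 6) − 0 = 0, and there is no ∂_3, so H_2 = 0.

(K is a triangulation of the cylinder S^1 x I.)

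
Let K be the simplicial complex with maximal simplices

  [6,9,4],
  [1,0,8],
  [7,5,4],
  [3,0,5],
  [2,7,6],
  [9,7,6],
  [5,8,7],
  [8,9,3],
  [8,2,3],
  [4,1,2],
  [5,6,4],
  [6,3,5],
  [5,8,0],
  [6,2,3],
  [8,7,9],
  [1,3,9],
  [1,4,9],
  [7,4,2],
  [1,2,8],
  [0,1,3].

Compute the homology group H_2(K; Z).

Order the vertices as 0 < 1 < 2 < 3 < 4 < 5 < 6 < 7 < 8 < 9. Listing each simplex with vertices in this order, K has dimension 2 with simplices:

  0-simplices (10): [0], [1], [2], [3], [4], [5], [6], [7], [8], [9]
  1-simplices (30): (30 of them)
  2-simplices (20): (20 of them)

so the chain groups are C_0 ≅ Z^10, C_1 ≅ Z^30, C_2 ≅ Z^20.

∂_1: C_1 → C_0 sends each edge [p,q] (with p < q) to q − p. For instance
  ∂[6,9] = [9] − [6].
As a 10×30 matrix over Z this has rank 9, with invariant factors (1,1,1,1,1,1,1,1,1).

The boundary map ∂_2: C_2 → C_1 sends each 2-simplex [p,q,r] to [q,r] − [p,r] + [p,q]. For instance
  ∂[1,4,9] = [4,9] − [1,9] + [1,4],
  ∂[3,8,9] = [8,9] − [3,9] + [3,8].
As a 30×20 matrix over Z this has rank 20, with invariant factors (1,1,1,1,1,1,1,1,1,1,1,1,1,1,1,1,1,1,1,2).

Computing H_k = (kernel of ∂_k) / (image of ∂_{k+1}):

  H_2: rank ker ∂_2 − rank ∂_3 = (20 − 20) − 0 = 0, and there is no ∂_3, so H_2 = 0.

H_2 ≅ 0.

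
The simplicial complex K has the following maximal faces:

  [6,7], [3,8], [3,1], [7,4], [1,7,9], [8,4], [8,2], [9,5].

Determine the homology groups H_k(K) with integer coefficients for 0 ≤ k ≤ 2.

H_0 = Z,  H_1 = Z,  H_2 = 0.

Take the total order 1 < 2 < 3 < 4 < 5 < 6 < 7 < 8 < 9 on the vertex set. Then K (dimension 2) consists of the simplices:

  0-simplices (9): [1], [2], [3], [4], [5], [6], [7], [8], [9]
  1-simplices (10): [1,3], [1,7], [1,9], [2,8], [3,8], [4,7], [4,8], [5,9], [6,7], [7,9]
  2-simplices (1): [1,7,9]

so the chain groups are C_0 ≅ Z^9, C_1 ≅ Z^10, C_2 ≅ Z^1.

Boundary ∂_1: C_1 → C_0 sends each edge [p,q] (with p < q) to q − p.
The 9×10 boundary matrix has rank 8 and Smith normal form diag(1,1,1,1,1,1,1,1).

The boundary map ∂_2: C_2 → C_1 maps a triangle to the signed sum of its edges. For instance
  ∂[1,7,9] = [7,9] − [1,9] + [1,7].
The 10×1 boundary matrix has rank 1 and Smith normal form diag(1).

Reading off H_k = ker ∂_k / im ∂_{k+1}:

  H_0: rank C_0 − rank ∂_1 = 9 − 8 = 1, and the invariant factors of ∂_1 are all 1, so H_0 = Z.
  H_1: rank ker ∂_1 − rank ∂_2 = (10 − 8) − 1 = 1, and the invariant factors of ∂_2 are all 1, so H_1 = Z.
  H_2: rank ker ∂_2 − rank ∂_3 = (1 − 1) − 0 = 0, and there is no ∂_3, so H_2 = 0.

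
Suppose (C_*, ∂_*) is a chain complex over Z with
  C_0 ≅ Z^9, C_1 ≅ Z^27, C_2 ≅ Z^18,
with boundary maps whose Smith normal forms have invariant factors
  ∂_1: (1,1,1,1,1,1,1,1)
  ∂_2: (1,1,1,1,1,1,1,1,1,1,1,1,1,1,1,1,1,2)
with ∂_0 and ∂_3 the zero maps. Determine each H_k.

H_0: b_0 = 9 − 0 − 8 = 1; torsion from ∂_1 factors > 1: none. So H_0 = Z.
H_1: b_1 = 27 − 8 − 18 = 1; torsion from ∂_2 factors > 1: [2]. So H_1 = Z × Z/2.
H_2: b_2 = 18 − 18 − 0 = 0; torsion from ∂_3 factors > 1: none. So H_2 = 0.

H_0 = Z,  H_1 = Z × Z/2,  H_2 = 0.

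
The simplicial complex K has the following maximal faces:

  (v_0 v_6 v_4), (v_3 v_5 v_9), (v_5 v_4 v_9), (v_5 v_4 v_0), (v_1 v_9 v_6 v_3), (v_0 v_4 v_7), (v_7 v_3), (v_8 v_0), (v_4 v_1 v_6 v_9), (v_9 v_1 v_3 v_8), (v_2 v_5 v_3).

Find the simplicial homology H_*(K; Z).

H_0 ≅ Z,  H_1 ≅ Z^2,  H_2 = 0,  H_3 = 0.

K has 10 vertices, 24 edges, 16 triangles, 3 3-simplices.
rank ∂_0 = 0, rank ∂_1 = 9 ⇒ b_0 = 10 − 0 − 9 = 1; all invariant factors of ∂_1 are 1 so no torsion. So H_0 = Z.
rank ∂_1 = 9, rank ∂_2 = 13 ⇒ b_1 = 24 − 9 − 13 = 2; all invariant factors of ∂_2 are 1 so no torsion. So H_1 = Z^2.
rank ∂_2 = 13, rank ∂_3 = 3 ⇒ b_2 = 16 − 13 − 3 = 0; all invariant factors of ∂_3 are 1 so no torsion. So H_2 = 0.
rank ∂_3 = 3, rank ∂_4 = 0 ⇒ b_3 = 3 − 3 − 0 = 0. So H_3 = 0.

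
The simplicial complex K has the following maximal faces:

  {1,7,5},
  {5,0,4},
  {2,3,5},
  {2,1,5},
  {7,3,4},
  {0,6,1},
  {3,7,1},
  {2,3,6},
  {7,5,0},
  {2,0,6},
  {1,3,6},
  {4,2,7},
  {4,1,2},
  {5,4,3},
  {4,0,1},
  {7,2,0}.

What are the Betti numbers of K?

K has 8 vertices, 24 edges, 16 triangles.
rank ∂_0 = 0, rank ∂_1 = 7 ⇒ b_0 = 8 − 0 − 7 = 1; all invariant factors of ∂_1 are 1 so no torsion. So H_0 ≅ Z.
rank ∂_1 = 7, rank ∂_2 = 15 ⇒ b_1 = 24 − 7 − 15 = 2; all invariant factors of ∂_2 are 1 so no torsion. So H_1 ≅ Z^2.
rank ∂_2 = 15, rank ∂_3 = 0 ⇒ b_2 = 16 − 15 − 0 = 1. So H_2 ≅ Z.

b_0 = 1, b_1 = 2, b_2 = 1.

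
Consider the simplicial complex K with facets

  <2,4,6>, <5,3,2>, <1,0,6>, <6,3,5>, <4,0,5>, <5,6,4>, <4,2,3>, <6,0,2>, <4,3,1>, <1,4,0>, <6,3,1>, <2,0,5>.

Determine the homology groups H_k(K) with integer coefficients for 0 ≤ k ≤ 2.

H_0 ≅ Z,  H_1 ≅ Z/2,  H_2 = 0.

We work with the vertex ordering 0 < 1 < 2 < 3 < 4 < 5 < 6. The simplices of K, each written with vertices in increasing order, are:

  0-simplices (7): [0], [1], [2], [3], [4], [5], [6]
  1-simplices (18): [0,1], [0,2], [0,4], [0,5], [0,6], [1,3], [1,4], [1,6], [2,3], [2,4], [2,5], [2,6], [3,4], [3,5], [3,6], [4,5], [4,6], [5,6]
  2-simplices (12): [0,1,4], [0,1,6], [0,2,5], [0,2,6], [0,4,5], [1,3,4], [1,3,6], [2,3,4], [2,3,5], [2,4,6], [3,5,6], [4,5,6]

giving chain groups C_0 ≅ Z^7, C_1 ≅ Z^18, C_2 ≅ Z^12.

∂_1: C_1 → C_0 maps an edge to its endpoints' difference, ∂[p,q] = q − p.
This gives a 7×18 integer matrix of rank 6; reducing to Smith normal form yields diagonal entries (1,1,1,1,1,1).

The boundary map ∂_2: C_2 → C_1 acts by ∂[p,q,r] = [q,r] − [p,r] + [p,q]. For instance
  ∂[2,3,5] = [3,5] − [2,5] + [2,3],
  ∂[2,3,4] = [3,4] − [2,4] + [2,3].
As a 18×12 matrix over Z this has rank 12, with invariant factors (1,1,1,1,1,1,1,1,1,1,1,2).

Now H_k = ker ∂_k / im ∂_{k+1}, so:

  H_0: rank C_0 − rank ∂_1 = 7 − 6 = 1, and the invariant factors of ∂_1 are all 1, so H_0 ≅ Z.
  H_1: rank ker ∂_1 − rank ∂_2 = (18 − 6) − 12 = 0, and ∂_2 has invariant factor 2 > 1, so H_1 ≅ Z/2.
  H_2: rank ker ∂_2 − rank ∂_3 = (12 − 12) − 0 = 0, and there is no ∂_3, so H_2 ≅ 0.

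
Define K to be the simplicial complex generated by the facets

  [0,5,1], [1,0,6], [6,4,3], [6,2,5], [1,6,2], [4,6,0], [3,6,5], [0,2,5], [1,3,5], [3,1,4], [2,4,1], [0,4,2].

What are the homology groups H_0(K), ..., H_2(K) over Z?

Take the total order 0 < 1 < 2 < 3 < 4 < 5 < 6 on the vertex set. Then K (dimension 2) consists of the simplices:

  0-simplices (7): [0], [1], [2], [3], [4], [5], [6]
  1-simplices (18): [0,1], [0,2], [0,4], [0,5], [0,6], [1,2], [1,3], [1,4], [1,5], [1,6], [2,4], [2,5], [2,6], [3,4], [3,5], [3,6], [4,6], [5,6]
  2-simplices (12): [0,1,5], [0,1,6], [0,2,4], [0,2,5], [0,4,6], [1,2,4], [1,2,6], [1,3,4], [1,3,5], [2,5,6], [3,4,6], [3,5,6]

Hence C_0 ≅ Z^7, C_1 ≅ Z^18, C_2 ≅ Z^12.

Boundary ∂_1: C_1 → C_0 maps an edge to its endpoints' difference, ∂[p,q] = q − p. For instance
  ∂[5,6] = [6] − [5].
The 7×18 boundary matrix has rank 6 and Smith normal form diag(1,1,1,1,1,1).

The boundary map ∂_2: C_2 → C_1 maps a triangle to the signed sum of its edges. For instance
  ∂[0,1,5] = [1,5] − [0,5] + [0,1],
  ∂[0,2,4] = [2,4] − [0,4] + [0,2].
As a 18×12 matrix over Z this has rank 12, with invariant factors (1,1,1,1,1,1,1,1,1,1,1,2).

Computing H_k = (kernel of ∂_k) / (image of ∂_{k+1}):

  H_0: rank C_0 − rank ∂_1 = 7 − 6 = 1, and the invariant factors of ∂_1 are all 1, so H_0 ≅ Z.
  H_1: rank ker ∂_1 − rank ∂_2 = (18 − 6) − 12 = 0, and ∂_2 has invariant factor 2 > 1, so H_1 ≅ Z/2Z.
  H_2: rank ker ∂_2 − rank ∂_3 = (12 − 12) − 0 = 0, and there is no ∂_3, so H_2 ≅ 0.

As a check, the Euler characteristic is 7 − 18 + 12 = 1, which agrees with 1 − 0 + 0 = 1.

H_0 ≅ Z,  H_1 ≅ Z/2Z,  H_2 = 0.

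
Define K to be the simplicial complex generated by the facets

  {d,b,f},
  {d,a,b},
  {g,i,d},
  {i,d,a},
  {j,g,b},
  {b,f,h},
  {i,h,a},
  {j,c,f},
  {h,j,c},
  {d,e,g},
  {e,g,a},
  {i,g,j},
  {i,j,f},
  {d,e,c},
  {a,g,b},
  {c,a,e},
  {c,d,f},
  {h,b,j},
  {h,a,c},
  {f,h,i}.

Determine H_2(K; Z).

H_2 = 0.

K has 10 vertices, 30 edges, 20 triangles.
rank ∂_2 = 20, rank ∂_3 = 0 ⇒ b_2 = 20 − 20 − 0 = 0. So H_2 ≅ 0.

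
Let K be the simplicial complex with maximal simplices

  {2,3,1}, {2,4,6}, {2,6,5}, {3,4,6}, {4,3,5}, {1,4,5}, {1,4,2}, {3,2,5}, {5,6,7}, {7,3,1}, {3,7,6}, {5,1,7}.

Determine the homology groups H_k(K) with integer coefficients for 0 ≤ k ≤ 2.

H_0 ≅ Z,  H_1 ≅ Z_2,  H_2 = 0.

Take the total order 1 < 2 < 3 < 4 < 5 < 6 < 7 on the vertex set. Then K (dimension 2) consists of the simplices:

  0-simplices (7): [1], [2], [3], [4], [5], [6], [7]
  1-simplices (18): [1,2], [1,3], [1,4], [1,5], [1,7], [2,3], [2,4], [2,5], [2,6], [3,4], [3,5], [3,6], [3,7], [4,5], [4,6], [5,6], [5,7], [6,7]
  2-simplices (12): [1,2,3], [1,2,4], [1,3,7], [1,4,5], [1,5,7], [2,3,5], [2,4,6], [2,5,6], [3,4,5], [3,4,6], [3,6,7], [5,6,7]

giving chain groups C_0 ≅ Z^7, C_1 ≅ Z^18, C_2 ≅ Z^12.

The boundary map ∂_1: C_1 → C_0 maps an edge to its endpoints' difference, ∂[p,q] = q − p.
As a 7×18 matrix over Z this has rank 6, with invariant factors (1,1,1,1,1,1).

Boundary ∂_2: C_2 → C_1 acts by ∂[p,q,r] = [q,r] − [p,r] + [p,q]. For instance
  ∂[2,4,6] = [4,6] − [2,6] + [2,4],
  ∂[3,4,6] = [4,6] − [3,6] + [3,4].
As a 18×12 matrix over Z this has rank 12, with invariant factors (1,1,1,1,1,1,1,1,1,1,1,2).

Now H_k = ker ∂_k / im ∂_{k+1}, so:

  H_0: rank C_0 − rank ∂_1 = 7 − 6 = 1, and the invariant factors of ∂_1 are all 1, so H_0 ≅ Z.
  H_1: rank ker ∂_1 − rank ∂_2 = (18 − 6) − 12 = 0, and ∂_2 has invariant factor 2 > 1, so H_1 ≅ Z_2.
  H_2: rank ker ∂_2 − rank ∂_3 = (12 − 12) − 0 = 0, and there is no ∂_3, so H_2 ≅ 0.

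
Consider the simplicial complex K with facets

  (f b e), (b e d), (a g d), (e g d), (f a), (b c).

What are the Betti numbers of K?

Order the vertices as a < b < c < d < e < f < g. Listing each simplex with vertices in this order, K has dimension 2 with simplices:

  0-simplices (7): a, b, c, d, e, f, g
  1-simplices (11): ad, af, ag, bc, bd, be, bf, de, dg, ef, eg
  2-simplices (4): adg, bde, bef, deg

Hence C_0 ≅ Z^7, C_1 ≅ Z^11, C_2 ≅ Z^4.

The boundary map ∂_1: C_1 → C_0 sends each edge [p,q] (with p < q) to q − p.
The 7×11 boundary matrix has rank 6 and Smith normal form diag(1,1,1,1,1,1).

The boundary map ∂_2: C_2 → C_1 acts by ∂[p,q,r] = [q,r] − [p,r] + [p,q]. For instance
  ∂bef = ef − bf + be,
  ∂adg = dg − ag + ad.
The 11×4 boundary matrix has rank 4 and Smith normal form diag(1,1,1,1).

From H_k ≅ ker(∂_k) / im(∂_{k+1}) we obtain:

  H_0: rank C_0 − rank ∂_1 = 7 − 6 = 1, and the invariant factors of ∂_1 are all 1, so H_0 ≅ Z.
  H_1: rank ker ∂_1 − rank ∂_2 = (11 − 6) − 4 = 1, and the invariant factors of ∂_2 are all 1, so H_1 ≅ Z.
  H_2: rank ker ∂_2 − rank ∂_3 = (4 − 4) − 0 = 0, and there is no ∂_3, so H_2 ≅ 0.

Hence the Betti numbers are b_0 = 1, b_1 = 1, b_2 = 0.

b_0 = 1, b_1 = 1, b_2 = 0.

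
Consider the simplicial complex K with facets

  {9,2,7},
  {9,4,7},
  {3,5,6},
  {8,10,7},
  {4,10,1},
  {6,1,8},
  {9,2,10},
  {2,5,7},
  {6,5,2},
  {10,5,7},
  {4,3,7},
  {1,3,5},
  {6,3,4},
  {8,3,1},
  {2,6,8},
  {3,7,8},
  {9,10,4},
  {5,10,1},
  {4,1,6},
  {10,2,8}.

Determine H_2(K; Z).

Take the total order 1 < 2 < 3 < 4 < 5 < 6 < 7 < 8 < 9 < 10 on the vertex set. Then K (dimension 2) consists of the simplices:

  0-simplices (10): [1], [2], [3], [4], [5], [6], [7], [8], [9], [10]
  1-simplices (30): (30 of them)
  2-simplices (20): (20 of them)

so the chain groups are C_0 ≅ Z^10, C_1 ≅ Z^30, C_2 ≅ Z^20.

∂_1: C_1 → C_0 is given by ∂[p,q] = [q] − [p].
As a 10×30 matrix over Z this has rank 9, with invariant factors (1,1,1,1,1,1,1,1,1).

∂_2: C_2 → C_1 maps a triangle to the signed sum of its edges. For instance
  ∂[3,4,7] = [4,7] − [3,7] + [3,4],
  ∂[3,4,6] = [4,6] − [3,6] + [3,4].
As a 30×20 matrix over Z this has rank 20, with invariant factors (1,1,1,1,1,1,1,1,1,1,1,1,1,1,1,1,1,1,1,2).

Computing H_k = (kernel of ∂_k) / (image of ∂_{k+1}):

  H_2: rank ker ∂_2 − rank ∂_3 = (20 − 20) − 0 = 0, and there is no ∂_3, so H_2 ≅ 0.

(K is a triangulation of the Klein bottle.)

H_2 ≅ 0.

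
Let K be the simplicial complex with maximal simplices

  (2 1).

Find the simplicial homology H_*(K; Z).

H_0 ≅ Z,  H_1 = 0.

Take the total order 1 < 2 on the vertex set. Then K (dimension 1) consists of the simplices:

  0-simplices (2): [1], [2]
  1-simplices (1): [1,2]

Hence C_0 ≅ Z^2, C_1 ≅ Z^1.

∂_1: C_1 → C_0 sends each edge [p,q] (with p < q) to q − p. For instance
  ∂[1,2] = [2] − [1].
The 2×1 boundary matrix has rank 1 and Smith normal form diag(1).

From H_k ≅ ker(∂_k) / im(∂_{k+1}) we obtain:

  H_0: rank C_0 − rank ∂_1 = 2 − 1 = 1, and the invariant factors of ∂_1 are all 1, so H_0 ≅ Z.
  H_1: rank ker ∂_1 − rank ∂_2 = (1 − 1) − 0 = 0, and there is no ∂_2, so H_1 ≅ 0.

(K is a triangulation of the 1-simplex.)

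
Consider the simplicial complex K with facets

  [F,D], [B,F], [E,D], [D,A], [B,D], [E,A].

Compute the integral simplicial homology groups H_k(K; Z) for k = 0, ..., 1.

H_0 ≅ Z,  H_1 ≅ Z^2.

Fix the vertex order A < B < D < E < F and write every simplex with vertices in increasing order. Then dim K = 1 and the simplices of K are:

  0-simplices (5): A, B, D, E, F
  1-simplices (6): AD, AE, BD, BF, DE, DF

giving chain groups C_0 ≅ Z^5, C_1 ≅ Z^6.

Boundary ∂_1: C_1 → C_0 is given by ∂[p,q] = [q] − [p].
This gives a 5×6 integer matrix of rank 4; reducing to Smith normal form yields diagonal entries (1,1,1,1).

Now H_k = ker ∂_k / im ∂_{k+1}, so:

  H_0: rank C_0 − rank ∂_1 = 5 − 4 = 1, and the invariant factors of ∂_1 are all 1, so H_0 ≅ Z.
  H_1: rank ker ∂_1 − rank ∂_2 = (6 − 4) − 0 = 2, and there is no ∂_2, so H_1 ≅ Z^2.

(K is a triangulation of a wedge of 2 circles.)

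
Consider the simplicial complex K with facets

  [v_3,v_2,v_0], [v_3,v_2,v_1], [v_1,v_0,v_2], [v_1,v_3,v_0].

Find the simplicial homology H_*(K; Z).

H_0 ≅ Z,  H_1 = 0,  H_2 ≅ Z.

We work with the vertex ordering v_0 < v_1 < v_2 < v_3. The simplices of K, each written with vertices in increasing order, are:

  0-simplices (4): [v_0], [v_1], [v_2], [v_3]
  1-simplices (6): [v_0,v_1], [v_0,v_2], [v_0,v_3], [v_1,v_2], [v_1,v_3], [v_2,v_3]
  2-simplices (4): [v_0,v_1,v_2], [v_0,v_1,v_3], [v_0,v_2,v_3], [v_1,v_2,v_3]

Hence C_0 ≅ Z^4, C_1 ≅ Z^6, C_2 ≅ Z^4.

Boundary ∂_1: C_1 → C_0 is given by ∂[p,q] = [q] − [p].
The resulting 4×6 matrix has rank 3, and its Smith normal form has invariant factors (1,1,1).

The boundary map ∂_2: C_2 → C_1 maps a triangle to the signed sum of its edges. For instance
  ∂[v_1,v_2,v_3] = [v_2,v_3] − [v_1,v_3] + [v_1,v_2],
  ∂[v_0,v_2,v_3] = [v_2,v_3] − [v_0,v_3] + [v_0,v_2].
The 6×4 boundary matrix has rank 3 and Smith normal form diag(1,1,1).

Now H_k = ker ∂_k / im ∂_{k+1}, so:

  H_0: rank C_0 − rank ∂_1 = 4 − 3 = 1, and the invariant factors of ∂_1 are all 1, so H_0 ≅ Z.
  H_1: rank ker ∂_1 − rank ∂_2 = (6 − 3) − 3 = 0, and the invariant factors of ∂_2 are all 1, so H_1 ≅ 0.
  H_2: rank ker ∂_2 − rank ∂_3 = (4 − 3) − 0 = 1, and there is no ∂_3, so H_2 ≅ Z.

As a check, the Euler characteristic is 4 − 6 + 4 = 2, which agrees with 1 − 0 + 1 = 2.
(K is a triangulation of the 2-sphere S^2.)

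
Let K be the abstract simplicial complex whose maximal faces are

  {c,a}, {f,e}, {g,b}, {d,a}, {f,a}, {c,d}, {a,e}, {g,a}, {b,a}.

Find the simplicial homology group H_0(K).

H_0 = Z.

Take the total order a < b < c < d < e < f < g on the vertex set. Then K (dimension 1) consists of the simplices:

  0-simplices (7): a, b, c, d, e, f, g
  1-simplices (9): ab, ac, ad, ae, af, ag, bg, cd, ef

Hence C_0 ≅ Z^7, C_1 ≅ Z^9.

∂_1: C_1 → C_0 sends each edge [p,q] (with p < q) to q − p.
The 7×9 boundary matrix has rank 6 and Smith normal form diag(1,1,1,1,1,1).

Reading off H_k = ker ∂_k / im ∂_{k+1}:

  H_0: rank C_0 − rank ∂_1 = 7 − 6 = 1, and the invariant factors of ∂_1 are all 1, so H_0 = Z.

(K is a triangulation of a wedge of 3 circles.)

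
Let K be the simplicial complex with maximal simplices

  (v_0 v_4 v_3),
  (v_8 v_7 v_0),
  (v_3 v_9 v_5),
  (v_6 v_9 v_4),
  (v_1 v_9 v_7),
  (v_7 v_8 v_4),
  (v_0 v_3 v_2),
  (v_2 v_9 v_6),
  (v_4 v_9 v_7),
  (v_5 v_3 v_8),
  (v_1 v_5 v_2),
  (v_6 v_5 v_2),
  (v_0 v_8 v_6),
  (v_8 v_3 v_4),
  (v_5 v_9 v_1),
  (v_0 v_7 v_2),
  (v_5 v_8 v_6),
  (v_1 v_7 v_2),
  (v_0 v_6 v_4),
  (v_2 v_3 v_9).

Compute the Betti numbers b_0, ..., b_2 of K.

Take the total order v_0 < v_1 < v_2 < v_3 < v_4 < v_5 < v_6 < v_7 < v_8 < v_9 on the vertex set. Then K (dimension 2) consists of the simplices:

  0-simplices (10): [v_0], [v_1], [v_2], [v_3], [v_4], [v_5], [v_6], [v_7], [v_8], [v_9]
  1-simplices (30): (30 of them)
  2-simplices (20): (20 of them)

giving chain groups C_0 ≅ Z^10, C_1 ≅ Z^30, C_2 ≅ Z^20.

∂_1: C_1 → C_0 sends each edge [p,q] (with p < q) to q − p.
The 10×30 boundary matrix has rank 9 and Smith normal form diag(1,1,1,1,1,1,1,1,1).

Boundary ∂_2: C_2 → C_1 maps a triangle to the signed sum of its edges. For instance
  ∂[v_5,v_6,v_8] = [v_6,v_8] − [v_5,v_8] + [v_5,v_6],
  ∂[v_2,v_5,v_6] = [v_5,v_6] − [v_2,v_6] + [v_2,v_5].
As a 30×20 matrix over Z this has rank 20, with invariant factors (1,1,1,1,1,1,1,1,1,1,1,1,1,1,1,1,1,1,1,2).

Reading off H_k = ker ∂_k / im ∂_{k+1}:

  H_0: rank C_0 − rank ∂_1 = 10 − 9 = 1, and the invariant factors of ∂_1 are all 1, so H_0 ≅ Z.
  H_1: rank ker ∂_1 − rank ∂_2 = (30 − 9) − 20 = 1, and ∂_2 has invariant factor 2 > 1, so H_1 ≅ Z ⊕ Z/2Z.
  H_2: rank ker ∂_2 − rank ∂_3 = (20 − 20) − 0 = 0, and there is no ∂_3, so H_2 ≅ 0.

(K is a triangulation of the Klein bottle.)

Hence the Betti numbers are b_0 = 1, b_1 = 1, b_2 = 0.

b_0 = 1, b_1 = 1, b_2 = 0.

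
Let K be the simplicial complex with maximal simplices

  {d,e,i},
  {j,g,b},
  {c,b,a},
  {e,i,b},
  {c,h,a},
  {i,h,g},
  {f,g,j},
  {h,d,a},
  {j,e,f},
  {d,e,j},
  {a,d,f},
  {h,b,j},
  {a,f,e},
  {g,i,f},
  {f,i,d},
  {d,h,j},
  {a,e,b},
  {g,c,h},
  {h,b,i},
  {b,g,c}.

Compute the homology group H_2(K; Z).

Take the total order a < b < c < d < e < f < g < h < i < j on the vertex set. Then K (dimension 2) consists of the simplices:

  0-simplices (10): a, b, c, d, e, f, g, h, i, j
  1-simplices (30): ab, ac, ad, ae, af, ah, bc, be, bg, bh, bi, bj, cg, ch, de, df, dh, di, dj, ef, ei, ej, fg, fi, fj, gh, gi, gj, hi, hj
  2-simplices (20): abc, abe, ach, adf, adh, aef, bcg, bei, bgj, bhi, bhj, cgh, dei, dej, dfi, dhj, efj, fgi, fgj, ghi

Hence C_0 ≅ Z^10, C_1 ≅ Z^30, C_2 ≅ Z^20.

The boundary map ∂_1: C_1 → C_0 maps an edge to its endpoints' difference, ∂[p,q] = q − p. For instance
  ∂di = i − d.
The resulting 10×30 matrix has rank 9, and its Smith normal form has invariant factors (1,1,1,1,1,1,1,1,1).

∂_2: C_2 → C_1 acts by ∂[p,q,r] = [q,r] − [p,r] + [p,q]. For instance
  ∂efj = fj − ej + ef,
  ∂bgj = gj − bj + bg.
The resulting 30×20 matrix has rank 20, and its Smith normal form has invariant factors (1,1,1,1,1,1,1,1,1,1,1,1,1,1,1,1,1,1,1,2).

Computing H_k = (kernel of ∂_k) / (image of ∂_{k+1}):

  H_2: rank ker ∂_2 − rank ∂_3 = (20 − 20) − 0 = 0, and there is no ∂_3, so H_2 ≅ 0.

(K is a triangulation of the Klein bottle.)

H_2 ≅ 0.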